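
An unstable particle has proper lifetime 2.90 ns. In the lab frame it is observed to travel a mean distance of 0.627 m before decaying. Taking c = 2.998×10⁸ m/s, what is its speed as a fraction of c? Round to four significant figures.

0.5849c

d = βγcτ ⇒ βγ = d/(cτ) = 0.6270 m / (0.86942 m) = 0.72117.
β = (βγ)/√(1+(βγ)²) = 0.72117/√1.520086 = 0.5849.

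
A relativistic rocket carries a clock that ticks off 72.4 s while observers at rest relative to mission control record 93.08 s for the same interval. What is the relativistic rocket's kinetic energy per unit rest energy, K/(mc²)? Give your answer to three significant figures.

0.286

From Δt = γΔτ: γ = 93.08/72.4 = 1.28564.
K/(mc²) = γ − 1 = 1.28564 − 1 = 0.286.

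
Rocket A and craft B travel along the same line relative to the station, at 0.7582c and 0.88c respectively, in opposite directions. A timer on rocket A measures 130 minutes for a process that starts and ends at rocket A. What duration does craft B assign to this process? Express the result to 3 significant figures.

The velocity of rocket A relative to craft B is (0.7582 + 0.88)c / (1 + 0.7582×0.88) = 0.9826c; relative speed 0.9826c.
γ for this relative speed: γ = 1/√(1 − 0.965503) = 5.3841.
The clock on rocket A records proper time, so craft B measures Δt = γΔτ = 5.3841 × 130 = 700 minutes.

700 minutes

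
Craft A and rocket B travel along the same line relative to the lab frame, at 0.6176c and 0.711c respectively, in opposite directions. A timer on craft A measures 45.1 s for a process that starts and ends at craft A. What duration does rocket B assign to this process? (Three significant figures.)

117 s

The velocity of craft A relative to rocket B is (0.6176 + 0.711)c / (1 + 0.6176×0.711) = 0.92321c; relative speed 0.92321c.
At |u| = 0.92321c, γ = (1 − 0.852317)^(−1/2) = 2.6022.
The clock on craft A records proper time, so rocket B measures Δt = γΔτ = 2.6022 × 45.1 = 117 s.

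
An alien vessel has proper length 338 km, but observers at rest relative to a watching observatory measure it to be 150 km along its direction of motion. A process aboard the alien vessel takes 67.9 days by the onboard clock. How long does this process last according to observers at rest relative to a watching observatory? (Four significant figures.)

Length contraction gives γ = L₀/L = 338/150 = 2.25333.
Δt = γΔτ = 2.25333 × 67.9 = 153.0 days.

153.0 days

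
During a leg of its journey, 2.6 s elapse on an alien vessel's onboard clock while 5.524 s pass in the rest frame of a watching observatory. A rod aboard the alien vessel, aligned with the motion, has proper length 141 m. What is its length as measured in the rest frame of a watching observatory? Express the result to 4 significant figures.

66.36 m

The time-dilation ratio gives γ = 5.524/2.6 = 2.12462.
The rod contracts by the same γ: 141 m / 2.12462 = 66.36 m.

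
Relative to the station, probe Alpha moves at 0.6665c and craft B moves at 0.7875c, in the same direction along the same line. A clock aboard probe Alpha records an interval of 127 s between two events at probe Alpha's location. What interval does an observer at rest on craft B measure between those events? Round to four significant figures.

131.3 s

Speed of probe Alpha in craft B's frame: u = (v_A − v_B)/(1 − v_A v_B/c²) = (0.6665 − 0.7875)/(1 − 0.6665×0.7875) = −0.121/0.47513125 = −0.25467; |u| = 0.25467c.
At |u| = 0.25467c, γ = (1 − 0.0648568)^(−1/2) = 1.0341.
Probe Alpha's interval is proper; time dilation gives Δt_B = γΔτ = 1.0341 × 127 s = 131.3 s.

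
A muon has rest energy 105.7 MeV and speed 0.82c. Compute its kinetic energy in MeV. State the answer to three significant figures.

γ = 1/√(1 − β²) = 1/√(1 − 0.6724) = 1/√0.3276 = 1/0.572364 = 1.74714.
Kinetic energy: K = (γ − 1)mc² = (1.74714 − 1) × 105.7 MeV = 0.74714 × 105.7 = 79.0 MeV.

79.0 MeV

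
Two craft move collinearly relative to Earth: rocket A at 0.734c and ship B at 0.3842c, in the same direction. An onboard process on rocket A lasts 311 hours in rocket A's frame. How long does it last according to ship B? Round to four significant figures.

Transform rocket A's velocity into ship B's frame: (0.734 − 0.3842)/(1 − 0.734·0.3842) = 0.3498/0.7179972, so the relative speed is 0.48719c.
At |u| = 0.48719c, γ = (1 − 0.237354)^(−1/2) = 1.1451.
Rocket A's interval is proper; time dilation gives Δt_B = γΔτ = 1.1451 × 311 hours = 356.1 hours.

356.1 hours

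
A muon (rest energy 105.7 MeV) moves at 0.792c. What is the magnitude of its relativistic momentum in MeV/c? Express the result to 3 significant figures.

137 MeV/c

With β = 0.792, γ = 1/√(1 − 0.792²) = 1/√0.372736 = 1.6379.
Momentum: p = γβ·mc = 1.6379 × 0.792 × 105.7 MeV/c = 137 MeV/c.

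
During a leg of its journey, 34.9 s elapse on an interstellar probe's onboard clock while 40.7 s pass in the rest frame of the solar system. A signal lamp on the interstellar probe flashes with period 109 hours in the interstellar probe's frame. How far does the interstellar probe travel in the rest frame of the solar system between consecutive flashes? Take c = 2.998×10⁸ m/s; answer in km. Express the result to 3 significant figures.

7.06×10^10 km

From Δt = γΔτ: γ = 40.7/34.9 = 1.16619.
β = √(1 − 1/γ²) = 0.5145. Lab-frame period = γτ = 1.16619×109 hours = 127.11 hours. Distance = βc × γτ = 0.5145 × 2.998×10⁸ m/s × 457596 s = 7.0583×10^13 m = 7.06×10^10 km.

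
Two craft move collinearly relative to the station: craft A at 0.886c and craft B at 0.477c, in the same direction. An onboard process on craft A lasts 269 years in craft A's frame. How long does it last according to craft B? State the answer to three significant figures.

381 years

Transform craft A's velocity into craft B's frame: (0.886 − 0.477)/(1 − 0.886·0.477) = 0.409/0.577378, so the relative speed is 0.70837c.
γ for this relative speed: γ = 1/√(1 − 0.501788) = 1.4167.
The clock on craft A records proper time, so craft B measures Δt = γΔτ = 1.4167 × 269 = 381 years.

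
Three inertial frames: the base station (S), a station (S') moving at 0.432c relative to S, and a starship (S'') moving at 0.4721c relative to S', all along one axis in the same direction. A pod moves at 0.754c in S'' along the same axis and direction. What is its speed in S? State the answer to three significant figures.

0.961c

Apply u = (u'+v)/(1+u'v) twice. Pod in the station frame: (0.754+0.4721)/(1+0.754·0.4721) = 1.2261/1.3559634 = 0.90423c.
That velocity, transformed to the rest frame of the base station: (0.90423+0.432)/(1+0.90423·0.432) = 1.33623/1.39062736 = 0.96088c.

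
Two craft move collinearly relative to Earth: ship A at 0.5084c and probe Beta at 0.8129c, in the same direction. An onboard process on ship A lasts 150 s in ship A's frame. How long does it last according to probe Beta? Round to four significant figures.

175.5 s

The velocity of ship A relative to probe Beta is (0.5084 − 0.8129)c / (1 − 0.5084×0.8129) = −0.51899c; relative speed 0.51899c.
γ for this relative speed: γ = 1/√(1 − 0.269351) = 1.1699.
Ship A's interval is proper; time dilation gives Δt_B = γΔτ = 1.1699 × 150 s = 175.5 s.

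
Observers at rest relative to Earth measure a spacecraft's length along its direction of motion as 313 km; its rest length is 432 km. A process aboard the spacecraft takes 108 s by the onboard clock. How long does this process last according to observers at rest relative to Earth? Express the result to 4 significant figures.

From L = L₀/γ: γ = 432/313 = 1.38019.
The same γ dilates the second interval: 1.38019 × 108 s = 149.1 s.

149.1 s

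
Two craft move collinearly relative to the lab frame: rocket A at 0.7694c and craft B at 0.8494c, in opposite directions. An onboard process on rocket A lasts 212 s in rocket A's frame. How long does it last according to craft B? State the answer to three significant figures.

1040 s

The velocity of rocket A relative to craft B is (0.7694 + 0.8494)c / (1 + 0.7694×0.8494) = 0.979c; relative speed 0.979c.
At |u| = 0.979c, γ = (1 − 0.958441)^(−1/2) = 4.9053.
Rocket A's interval is proper; time dilation gives Δt_B = γΔτ = 4.9053 × 212 s = 1040 s.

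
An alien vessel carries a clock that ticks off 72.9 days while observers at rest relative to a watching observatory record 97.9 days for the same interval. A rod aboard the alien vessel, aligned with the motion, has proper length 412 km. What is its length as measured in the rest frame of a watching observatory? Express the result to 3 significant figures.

The time-dilation ratio gives γ = 97.9/72.9 = 1.34294.
L = L₀/γ = 412/1.34294 = 307 km.

307 km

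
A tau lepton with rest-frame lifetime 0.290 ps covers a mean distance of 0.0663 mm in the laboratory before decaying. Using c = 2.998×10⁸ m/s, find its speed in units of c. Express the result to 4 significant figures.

0.6064c

Lab distance = (lab lifetime)·v = γτ·βc, so βγ = d/(cτ) = 6.630×10^-5/(2.998×10⁸ × 2.900×10^-13) = 0.76258.
With βγ = 0.76258: γ² = 1 + (βγ)² = 1.581528, and β = (βγ)/γ = 0.76258/1.25759 = 0.6064.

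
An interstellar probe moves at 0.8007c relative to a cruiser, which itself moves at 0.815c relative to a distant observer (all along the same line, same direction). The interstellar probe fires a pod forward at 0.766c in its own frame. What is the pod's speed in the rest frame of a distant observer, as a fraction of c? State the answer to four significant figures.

0.9970c

First combine the pod and interstellar probe (S''→S'): u₁ = (0.766 + 0.8007)/(1 + 0.766×0.8007) = 1.5667/1.6133362 = 0.97109.
Then combine with the cruiser (S'→S): u = (0.97109 + 0.815)/(1 + 0.97109×0.815) = 1.78609/1.79143835 = 0.99701.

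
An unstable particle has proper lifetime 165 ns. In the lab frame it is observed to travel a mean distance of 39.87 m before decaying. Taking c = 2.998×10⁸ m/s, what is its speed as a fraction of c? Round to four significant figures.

0.6275c

Lab distance = (lab lifetime)·v = γτ·βc, so βγ = d/(cτ) = 39.87/(2.998×10⁸ × 1.650×10^-7) = 0.80599.
With βγ = 0.80599: γ² = 1 + (βγ)² = 1.64962, and β = (βγ)/γ = 0.80599/1.28438 = 0.6275.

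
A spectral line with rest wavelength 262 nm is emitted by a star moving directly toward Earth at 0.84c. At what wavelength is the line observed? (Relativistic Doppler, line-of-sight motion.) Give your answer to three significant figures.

Relativistic Doppler for wavelength: λ_obs = λ_src · √((1−β)/(1+β)).
With β = 0.84: factor = √(0.16/1.84) = 0.29488.
λ_obs = 262 × 0.29488 = 77.3 nm.

77.3 nm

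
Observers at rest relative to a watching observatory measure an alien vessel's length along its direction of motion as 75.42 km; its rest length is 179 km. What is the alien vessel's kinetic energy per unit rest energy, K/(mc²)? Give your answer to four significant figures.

γ = L₀/L = 179/75.42 = 2.37338.
K/(mc²) = γ − 1 = 2.37338 − 1 = 1.373.

1.373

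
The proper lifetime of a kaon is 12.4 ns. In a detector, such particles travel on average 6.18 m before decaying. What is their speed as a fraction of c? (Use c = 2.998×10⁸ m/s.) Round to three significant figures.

0.857c

d = βγcτ ⇒ βγ = d/(cτ) = 6.180 m / (3.71752 m) = 1.6624.
β = (βγ)/√(1+(βγ)²) = 1.6624/√3.76357 = 0.857.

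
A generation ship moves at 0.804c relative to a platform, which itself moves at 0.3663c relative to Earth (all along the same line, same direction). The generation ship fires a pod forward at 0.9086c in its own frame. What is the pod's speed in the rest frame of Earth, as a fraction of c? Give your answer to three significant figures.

0.995c

Compose velocities in two stages. Stage 1 (into S'): u₁ = (0.9086+0.804)/(1+0.9086×0.804) = 0.98965.
Stage 2 (into S): u = (0.98965+0.3663)/(1+0.98965×0.3663) = 0.99519, so the speed is 0.995c.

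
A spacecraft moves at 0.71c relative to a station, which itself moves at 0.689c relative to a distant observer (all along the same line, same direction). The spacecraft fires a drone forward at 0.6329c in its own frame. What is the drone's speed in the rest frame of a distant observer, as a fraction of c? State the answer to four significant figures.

First combine the drone and spacecraft (S''→S'): u₁ = (0.6329 + 0.71)/(1 + 0.6329×0.71) = 1.3429/1.449359 = 0.92655.
Then combine with the station (S'→S): u = (0.92655 + 0.689)/(1 + 0.92655×0.689) = 1.61555/1.63839295 = 0.98606.

0.9861c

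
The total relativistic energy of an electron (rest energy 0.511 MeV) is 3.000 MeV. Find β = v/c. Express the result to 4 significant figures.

0.9854

Total energy E = γmc² gives γ = 3.000/0.511 = 5.8708.
Hence β = √(1 − 1/γ²) = √(1 − 0.0290139) = √0.9709861 = 0.9854.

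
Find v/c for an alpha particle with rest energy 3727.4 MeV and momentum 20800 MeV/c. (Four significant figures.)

0.9843

pc/(mc²) = 20800/3727.4 = 5.5803 = βγ = β/√(1−β²).
So β² = x²/(1 + x²) with x = 5.5803: x² = 31.1397, β² = 31.1397/32.1397 = 0.968886, β = 0.9843.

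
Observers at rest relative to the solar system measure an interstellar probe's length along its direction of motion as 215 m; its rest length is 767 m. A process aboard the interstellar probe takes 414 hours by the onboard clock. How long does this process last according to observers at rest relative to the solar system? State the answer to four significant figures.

1477 hours

From L = L₀/γ: γ = 767/215 = 3.56744.
The same γ dilates the second interval: 3.56744 × 414 hours = 1477 hours.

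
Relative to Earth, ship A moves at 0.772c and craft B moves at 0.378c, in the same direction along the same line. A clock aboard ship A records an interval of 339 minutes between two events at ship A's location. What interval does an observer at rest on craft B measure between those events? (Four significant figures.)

The velocity of ship A relative to craft B is (0.772 − 0.378)c / (1 − 0.772×0.378) = 0.55635c; relative speed 0.55635c.
At |u| = 0.55635c, γ = (1 − 0.309525)^(−1/2) = 1.2034.
The clock on ship A records proper time, so craft B measures Δt = γΔτ = 1.2034 × 339 = 408.0 minutes.

408.0 minutes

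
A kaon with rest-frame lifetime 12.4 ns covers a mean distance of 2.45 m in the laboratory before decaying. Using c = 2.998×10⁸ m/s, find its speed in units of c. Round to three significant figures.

d = βγcτ ⇒ βγ = d/(cτ) = 2.450 m / (3.71752 m) = 0.65904.
β = (βγ)/√(1+(βγ)²) = 0.65904/√1.434334 = 0.550.

0.550c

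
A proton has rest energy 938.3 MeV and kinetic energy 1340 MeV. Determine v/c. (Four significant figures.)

K = (γ−1)mc², so γ = 1 + 1340/938.3 = 2.4281.
Then v/c = √(1 − γ⁻²) = √(1 − 0.169616) = √0.830384 = 0.9113.

0.9113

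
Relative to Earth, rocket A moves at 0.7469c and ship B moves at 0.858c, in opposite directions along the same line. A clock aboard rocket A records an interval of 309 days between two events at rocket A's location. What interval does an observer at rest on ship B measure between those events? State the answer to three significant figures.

1480 days

The velocity of rocket A relative to ship B is (0.7469 + 0.858)c / (1 + 0.7469×0.858) = 0.9781c; relative speed 0.9781c.
γ for this relative speed: γ = 1/√(1 − 0.95668) = 4.8046.
Rocket A's interval is proper; time dilation gives Δt_B = γΔτ = 4.8046 × 309 days = 1480 days.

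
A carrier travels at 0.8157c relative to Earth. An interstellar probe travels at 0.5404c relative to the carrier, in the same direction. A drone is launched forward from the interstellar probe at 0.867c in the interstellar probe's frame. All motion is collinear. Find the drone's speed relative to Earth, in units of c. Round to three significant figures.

First combine the drone and interstellar probe (S''→S'): u₁ = (0.867 + 0.5404)/(1 + 0.867×0.5404) = 1.4074/1.4685268 = 0.95838.
Then combine with the carrier (S'→S): u = (0.95838 + 0.8157)/(1 + 0.95838×0.8157) = 1.77408/1.781750566 = 0.99569.

0.996c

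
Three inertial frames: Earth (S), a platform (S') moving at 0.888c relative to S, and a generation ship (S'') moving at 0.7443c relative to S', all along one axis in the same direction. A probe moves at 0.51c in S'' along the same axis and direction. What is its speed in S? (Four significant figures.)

0.9944c

Apply u = (u'+v)/(1+u'v) twice. Probe in the platform frame: (0.51+0.7443)/(1+0.51·0.7443) = 1.2543/1.379593 = 0.90918c.
That velocity, transformed to the rest frame of Earth: (0.90918+0.888)/(1+0.90918·0.888) = 1.79718/1.80735184 = 0.99437c.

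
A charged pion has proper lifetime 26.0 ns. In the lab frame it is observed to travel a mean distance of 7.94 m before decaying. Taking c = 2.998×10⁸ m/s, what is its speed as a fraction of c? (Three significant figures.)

Let x = d/(cτ) = 7.940 m / (2.998×10⁸ m/s × 2.600×10^-8 s) = 1.0186. Since d = βγcτ, x = βγ = β/√(1−β²).
Solving: β² = x²/(1+x²) = 1.03755/2.03755 = 0.509214, so β = 0.714.

0.714c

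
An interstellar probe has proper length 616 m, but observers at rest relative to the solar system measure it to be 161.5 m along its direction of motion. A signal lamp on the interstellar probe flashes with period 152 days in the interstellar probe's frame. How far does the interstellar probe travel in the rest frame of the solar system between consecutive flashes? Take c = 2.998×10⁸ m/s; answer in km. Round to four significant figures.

From L = L₀/γ: γ = 616/161.5 = 3.81424.
β = √(1 − 1/γ²) = 0.96502. Lab-frame period = γτ = 3.81424×152 days = 579.76 days. Distance = βc × γτ = 0.96502 × 2.998×10⁸ m/s × 50091264 s = 1.4492×10^16 m = 1.449×10^13 km.

1.449×10^13 km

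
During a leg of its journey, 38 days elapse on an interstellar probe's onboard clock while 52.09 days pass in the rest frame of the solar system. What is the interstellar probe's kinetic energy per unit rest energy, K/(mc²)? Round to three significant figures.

0.371

The time-dilation ratio gives γ = 52.09/38 = 1.37079.
K/(mc²) = γ − 1 = 1.37079 − 1 = 0.371.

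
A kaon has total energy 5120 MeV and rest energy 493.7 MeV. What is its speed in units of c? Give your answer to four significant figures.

0.9953c

Total energy E = γmc² gives γ = 5120/493.7 = 10.371.
Hence β = √(1 − 1/γ²) = √(1 − 0.00929734) = √0.99070266 = 0.9953.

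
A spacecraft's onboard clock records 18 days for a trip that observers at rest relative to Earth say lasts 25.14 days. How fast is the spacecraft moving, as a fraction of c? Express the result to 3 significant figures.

γ = Δt/Δτ = 25.14/18 = 1.3967.
β = √(1 − 1/γ²) = √(1 − 0.512618) = √0.487382 = 0.698.

0.698c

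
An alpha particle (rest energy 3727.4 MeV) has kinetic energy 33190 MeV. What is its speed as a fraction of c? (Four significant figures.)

K = (γ−1)mc², so γ = 1 + 33190/3727.4 = 9.9043.
Then v/c = √(1 − γ⁻²) = √(1 − 0.0101942) = √0.9898058 = 0.9949.

0.9949c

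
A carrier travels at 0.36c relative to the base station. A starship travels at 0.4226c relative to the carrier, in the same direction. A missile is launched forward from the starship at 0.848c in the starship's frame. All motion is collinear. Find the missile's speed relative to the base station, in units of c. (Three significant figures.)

0.969c

Compose velocities in two stages. Stage 1 (into S'): u₁ = (0.848+0.4226)/(1+0.848×0.4226) = 0.93539.
Stage 2 (into S): u = (0.93539+0.36)/(1+0.93539×0.36) = 0.96907, so the speed is 0.969c.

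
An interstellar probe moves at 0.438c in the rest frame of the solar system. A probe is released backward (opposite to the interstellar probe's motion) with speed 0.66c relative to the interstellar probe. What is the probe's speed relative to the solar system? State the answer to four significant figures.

0.3123c

Relativistic velocity addition: u = (u' + v)/(1 + u'v/c²), with u' = −0.66c and v = 0.438c.
Numerator: −0.66 + 0.438 = −0.222. Denominator: 1 + (−0.66)(0.438) = 0.71092.
u = −0.222/0.71092 = −0.31227, so the speed is 0.3123c.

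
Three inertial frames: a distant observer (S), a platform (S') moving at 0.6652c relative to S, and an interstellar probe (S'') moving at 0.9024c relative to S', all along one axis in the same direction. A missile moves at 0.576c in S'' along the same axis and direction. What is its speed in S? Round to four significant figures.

0.9945c

First combine the missile and interstellar probe (S''→S'): u₁ = (0.576 + 0.9024)/(1 + 0.576×0.9024) = 1.4784/1.5197824 = 0.97277.
Then combine with the platform (S'→S): u = (0.97277 + 0.6652)/(1 + 0.97277×0.6652) = 1.63797/1.647086604 = 0.99447.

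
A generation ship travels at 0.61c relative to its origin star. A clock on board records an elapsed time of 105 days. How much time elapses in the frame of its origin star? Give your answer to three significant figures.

133 days

γ = 1/√(1 − β²) = 1/√(1 − 0.3721) = 1/√0.6279 = 1/0.792401 = 1.262.
The onboard clock measures proper time, so the interval in the rest frame of its origin star is dilated: Δt = γ·Δτ = 1.262 × 105 days = 133 days.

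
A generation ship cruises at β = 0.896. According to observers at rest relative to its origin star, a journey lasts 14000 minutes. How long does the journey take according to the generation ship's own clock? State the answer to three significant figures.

6220 minutes

With β = 0.896, γ = 1/√(1 − 0.896²) = 1/√0.197184 = 2.252.
The moving clock records proper time: Δτ = Δt/γ = 14000/2.252 = 6220 minutes.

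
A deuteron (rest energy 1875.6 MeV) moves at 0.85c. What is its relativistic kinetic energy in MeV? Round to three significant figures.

γ = 1/√(1 − β²) = 1/√(1 − 0.7225) = 1/√0.2775 = 1.89832.
Kinetic energy: K = (γ − 1)mc² = (1.89832 − 1) × 1875.6 MeV = 0.89832 × 1875.6 = 1680 MeV.

1680 MeV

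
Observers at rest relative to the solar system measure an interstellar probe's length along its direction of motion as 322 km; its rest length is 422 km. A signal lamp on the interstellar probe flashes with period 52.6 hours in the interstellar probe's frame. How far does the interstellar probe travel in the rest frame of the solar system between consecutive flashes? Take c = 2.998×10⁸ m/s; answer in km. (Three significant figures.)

γ = L₀/L = 422/322 = 1.31056.
β = √(1 − 1/γ²) = 0.64636. Lab-frame period = γτ = 1.31056×52.6 hours = 68.935 hours. Distance = βc × γτ = 0.64636 × 2.998×10⁸ m/s × 248166 s = 4.8089×10^13 m = 4.81×10^10 km.

4.81×10^10 km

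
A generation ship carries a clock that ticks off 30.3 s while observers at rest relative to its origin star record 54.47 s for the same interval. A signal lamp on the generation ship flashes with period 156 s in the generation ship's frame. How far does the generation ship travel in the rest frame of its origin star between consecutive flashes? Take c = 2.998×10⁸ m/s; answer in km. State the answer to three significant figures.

6.99×10^7 km

The time-dilation ratio gives γ = 54.47/30.3 = 1.79769.
β = √(1 − 1/γ²) = 0.831. Lab-frame period = γτ = 1.79769×156 s = 280.44 s. Distance = βc × γτ = 0.831 × 2.998×10⁸ m/s × 280.44 s = 6.9867×10^10 m = 6.99×10^7 km.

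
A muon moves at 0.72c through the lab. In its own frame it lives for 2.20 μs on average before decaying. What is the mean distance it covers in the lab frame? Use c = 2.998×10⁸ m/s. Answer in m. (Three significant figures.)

684 m

γ = 1/√(1 − β²) = 1/√(1 − 0.5184) = 1/√0.4816 = 1/0.693974 = 1.441.
Lab-frame lifetime: Δt = γτ = 1.441 × 2.20 μs = 3.1702 μs.
Distance: d = vΔt = 0.72 × 2.998×10⁸ m/s × 3.1702×10^-6 s = 684 m.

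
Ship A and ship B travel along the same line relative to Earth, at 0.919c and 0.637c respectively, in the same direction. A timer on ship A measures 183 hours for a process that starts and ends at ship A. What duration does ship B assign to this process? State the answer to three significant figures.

Speed of ship A in ship B's frame: u = (v_A − v_B)/(1 − v_A v_B/c²) = (0.919 − 0.637)/(1 − 0.919×0.637) = 0.282/0.414597 = 0.68018; |u| = 0.68018c.
γ for this relative speed: γ = 1/√(1 − 0.462645) = 1.3642.
Ship A's interval is proper; time dilation gives Δt_B = γΔτ = 1.3642 × 183 hours = 250 hours.

250 hours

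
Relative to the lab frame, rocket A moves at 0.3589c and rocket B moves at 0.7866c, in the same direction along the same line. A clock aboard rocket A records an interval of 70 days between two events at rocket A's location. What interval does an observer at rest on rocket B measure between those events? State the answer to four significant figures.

87.17 days

Speed of rocket A in rocket B's frame: u = (v_A − v_B)/(1 − v_A v_B/c²) = (0.3589 − 0.7866)/(1 − 0.3589×0.7866) = −0.4277/0.71768926 = −0.59594; |u| = 0.59594c.
γ for this relative speed: γ = 1/√(1 − 0.355144) = 1.2453.
Rocket A's interval is proper; time dilation gives Δt_B = γΔτ = 1.2453 × 70 days = 87.17 days.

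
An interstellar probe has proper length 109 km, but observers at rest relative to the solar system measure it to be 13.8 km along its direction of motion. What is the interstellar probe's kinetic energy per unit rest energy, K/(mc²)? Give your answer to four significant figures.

6.899

Length contraction gives γ = L₀/L = 109/13.8 = 7.89855.
K/(mc²) = γ − 1 = 7.89855 − 1 = 6.899.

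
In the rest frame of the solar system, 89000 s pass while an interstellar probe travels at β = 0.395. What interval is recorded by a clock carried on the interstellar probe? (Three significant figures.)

81800 s

Lorentz factor: γ = (1 − 0.156025)^(−1/2) = 1.0885.
The interstellar probe's clock runs slow as seen from the solar system, so Δτ = Δt/γ = 89000/1.0885 = 81800 s.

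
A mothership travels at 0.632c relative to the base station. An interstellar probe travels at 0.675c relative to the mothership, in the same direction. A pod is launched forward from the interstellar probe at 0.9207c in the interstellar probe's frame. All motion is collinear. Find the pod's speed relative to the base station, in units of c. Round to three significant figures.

Compose velocities in two stages. Stage 1 (into S'): u₁ = (0.9207+0.675)/(1+0.9207×0.675) = 0.98411.
Stage 2 (into S): u = (0.98411+0.632)/(1+0.98411×0.632) = 0.99639, so the speed is 0.996c.

0.996c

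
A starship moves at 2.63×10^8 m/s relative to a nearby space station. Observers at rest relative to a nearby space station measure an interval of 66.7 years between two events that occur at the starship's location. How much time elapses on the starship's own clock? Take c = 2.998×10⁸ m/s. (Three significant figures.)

32.0 years

β = v/c = (2.63×10^8 m/s)/(2.998×10⁸ m/s) = 0.877252.
γ = 1/√(1 − β²) = 1/√(1 − 0.7695711) = 1/√0.2304289 = 1/0.48003 = 2.0832.
The starship's clock runs slow as seen from a nearby space station, so Δτ = Δt/γ = 66.7/2.0832 = 32.0 years.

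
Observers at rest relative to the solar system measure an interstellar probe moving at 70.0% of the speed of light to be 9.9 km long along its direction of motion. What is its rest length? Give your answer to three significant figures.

13.9 km

With β = 0.7, γ = 1/√(1 − 0.7²) = 1/√0.51 = 1.4003.
Proper length: L₀ = γ·L = 1.4003 × 9.9 = 13.9 km.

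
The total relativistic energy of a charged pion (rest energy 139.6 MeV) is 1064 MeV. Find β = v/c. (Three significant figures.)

γ = E/(mc²) = 1064/139.6 = 7.6218.
β = √(1 − 1/γ²) = √(1 − 0.0172141) = √0.9827859 = 0.991.

0.991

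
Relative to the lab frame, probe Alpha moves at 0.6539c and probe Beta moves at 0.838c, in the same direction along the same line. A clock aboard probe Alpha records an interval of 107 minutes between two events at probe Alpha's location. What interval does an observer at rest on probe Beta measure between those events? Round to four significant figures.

Speed of probe Alpha in probe Beta's frame: u = (v_A − v_B)/(1 − v_A v_B/c²) = (0.6539 − 0.838)/(1 − 0.6539×0.838) = −0.1841/0.4520318 = −0.40727; |u| = 0.40727c.
At |u| = 0.40727c, γ = (1 − 0.165869)^(−1/2) = 1.0949.
Probe Alpha's interval is proper; time dilation gives Δt_B = γΔτ = 1.0949 × 107 minutes = 117.2 minutes.

117.2 minutes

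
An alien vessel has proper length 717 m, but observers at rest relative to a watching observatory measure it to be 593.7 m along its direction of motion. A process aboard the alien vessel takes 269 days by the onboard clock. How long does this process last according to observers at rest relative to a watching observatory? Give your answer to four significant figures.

324.9 days

Length contraction gives γ = L₀/L = 717/593.7 = 1.20768.
Δt = γΔτ = 1.20768 × 269 = 324.9 days.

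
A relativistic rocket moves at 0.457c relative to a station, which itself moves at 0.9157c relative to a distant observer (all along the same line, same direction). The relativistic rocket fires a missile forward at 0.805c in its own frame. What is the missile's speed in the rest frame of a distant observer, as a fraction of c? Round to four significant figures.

First combine the missile and relativistic rocket (S''→S'): u₁ = (0.805 + 0.457)/(1 + 0.805×0.457) = 1.262/1.367885 = 0.92259.
Then combine with the station (S'→S): u = (0.92259 + 0.9157)/(1 + 0.92259×0.9157) = 1.83829/1.844815663 = 0.99646.

0.9965c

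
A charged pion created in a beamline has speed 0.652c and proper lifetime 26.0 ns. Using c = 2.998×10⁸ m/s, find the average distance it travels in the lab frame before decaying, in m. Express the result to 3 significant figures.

γ = 1/√(1 − β²) = 1/√(1 − 0.425104) = 1/√0.574896 = 1/0.758219 = 1.3189.
Lab-frame lifetime: Δt = γτ = 1.3189 × 26.0 ns = 34.291 ns.
Distance: d = vΔt = 0.652 × 2.998×10⁸ m/s × 3.4291×10^-8 s = 6.70 m.

6.70 m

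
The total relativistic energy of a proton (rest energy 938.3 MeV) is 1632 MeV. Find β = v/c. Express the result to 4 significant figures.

0.8182

γ = E/(mc²) = 1632/938.3 = 1.7393.
β = √(1 − 1/γ²) = √(1 − 0.330561) = √0.669439 = 0.8182.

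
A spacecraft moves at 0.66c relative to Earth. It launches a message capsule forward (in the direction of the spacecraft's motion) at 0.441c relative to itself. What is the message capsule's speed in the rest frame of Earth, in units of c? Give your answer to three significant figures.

0.853c

In units of c, u = (u' + v)/(1 + u'v) with u' = 0.441 and v = 0.66.
Numerator: 0.441 + 0.66 = 1.101. Denominator: 1 + (0.441)(0.66) = 1.29106.
u = 1.101/1.29106 = 0.85279, so the speed is 0.853c.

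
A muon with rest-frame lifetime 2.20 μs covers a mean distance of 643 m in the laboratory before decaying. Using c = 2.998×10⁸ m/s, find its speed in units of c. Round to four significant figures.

d = βγcτ ⇒ βγ = d/(cτ) = 643.0 m / (659.56 m) = 0.97489.
β = (βγ)/√(1+(βγ)²) = 0.97489/√1.950411 = 0.6981.

0.6981c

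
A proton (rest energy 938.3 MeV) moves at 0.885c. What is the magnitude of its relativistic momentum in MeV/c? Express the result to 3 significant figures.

1780 MeV/c

γ = 1/√(1 − β²) = 1/√(1 − 0.783225) = 1/√0.216775 = 1/0.465591 = 2.1478.
Momentum: p = γβ·mc = 2.1478 × 0.885 × 938.3 MeV/c = 1780 MeV/c.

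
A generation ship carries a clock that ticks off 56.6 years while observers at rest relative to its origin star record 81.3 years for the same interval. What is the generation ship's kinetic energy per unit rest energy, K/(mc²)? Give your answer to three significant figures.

From Δt = γΔτ: γ = 81.3/56.6 = 1.4364.
Since K = (γ−1)mc², K/(mc²) = 1.4364 − 1 = 0.436.

0.436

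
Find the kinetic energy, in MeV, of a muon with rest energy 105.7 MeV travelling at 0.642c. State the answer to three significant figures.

β² = 0.412164, so γ = 1/√0.587836 = 1.30428.
Kinetic energy: K = (γ − 1)mc² = (1.30428 − 1) × 105.7 MeV = 0.30428 × 105.7 = 32.2 MeV.

32.2 MeV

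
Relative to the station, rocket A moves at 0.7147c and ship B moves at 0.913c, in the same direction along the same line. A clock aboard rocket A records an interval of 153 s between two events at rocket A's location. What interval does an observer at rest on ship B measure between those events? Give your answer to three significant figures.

186 s

Transform rocket A's velocity into ship B's frame: (0.7147 − 0.913)/(1 − 0.7147·0.913) = −0.1983/0.3474789, so the relative speed is 0.57068c.
γ for this relative speed: γ = 1/√(1 − 0.325676) = 1.2178.
Rocket A's interval is proper; time dilation gives Δt_B = γΔτ = 1.2178 × 153 s = 186 s.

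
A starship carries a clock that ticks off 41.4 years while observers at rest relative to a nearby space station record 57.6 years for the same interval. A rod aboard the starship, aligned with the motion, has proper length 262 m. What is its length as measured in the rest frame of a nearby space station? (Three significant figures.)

From Δt = γΔτ: γ = 57.6/41.4 = 1.3913.
L = L₀/γ = 262/1.3913 = 188 m.

188 m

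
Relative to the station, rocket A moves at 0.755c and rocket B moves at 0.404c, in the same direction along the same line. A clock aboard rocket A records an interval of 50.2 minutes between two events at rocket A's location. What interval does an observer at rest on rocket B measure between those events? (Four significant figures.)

58.16 minutes

Transform rocket A's velocity into rocket B's frame: (0.755 − 0.404)/(1 − 0.755·0.404) = 0.351/0.69498, so the relative speed is 0.50505c.
At |u| = 0.50505c, γ = (1 − 0.255076)^(−1/2) = 1.1586.
Rocket A's interval is proper; time dilation gives Δt_B = γΔτ = 1.1586 × 50.2 minutes = 58.16 minutes.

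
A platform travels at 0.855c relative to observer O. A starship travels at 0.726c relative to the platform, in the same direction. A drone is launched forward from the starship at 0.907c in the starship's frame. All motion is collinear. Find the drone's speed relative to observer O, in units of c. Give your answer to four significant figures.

0.9988c

Apply u = (u'+v)/(1+u'v) twice. Drone in the platform frame: (0.907+0.726)/(1+0.907·0.726) = 1.633/1.658482 = 0.98464c.
That velocity, transformed to the rest frame of observer O: (0.98464+0.855)/(1+0.98464·0.855) = 1.83964/1.8418672 = 0.99879c.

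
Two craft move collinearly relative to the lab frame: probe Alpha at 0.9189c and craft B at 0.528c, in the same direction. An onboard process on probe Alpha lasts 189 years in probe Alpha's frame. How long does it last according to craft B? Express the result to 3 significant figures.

290 years

Speed of probe Alpha in craft B's frame: u = (v_A − v_B)/(1 − v_A v_B/c²) = (0.9189 − 0.528)/(1 − 0.9189×0.528) = 0.3909/0.5148208 = 0.75929; |u| = 0.75929c.
At |u| = 0.75929c, γ = (1 − 0.576521)^(−1/2) = 1.5367.
The clock on probe Alpha records proper time, so craft B measures Δt = γΔτ = 1.5367 × 189 = 290 years.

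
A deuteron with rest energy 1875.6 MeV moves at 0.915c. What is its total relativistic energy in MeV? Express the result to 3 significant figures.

γ = 1/√(1 − β²) = 1/√(1 − 0.837225) = 1/√0.162775 = 1/0.403454 = 2.4786.
Total energy: E = γmc² = 2.4786 × 1875.6 MeV = 4650 MeV.

4650 MeV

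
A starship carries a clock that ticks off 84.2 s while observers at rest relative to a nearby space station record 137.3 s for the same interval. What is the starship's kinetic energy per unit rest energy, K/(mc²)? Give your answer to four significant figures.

0.6306

The time-dilation ratio gives γ = 137.3/84.2 = 1.63064.
K/(mc²) = γ − 1 = 1.63064 − 1 = 0.6306.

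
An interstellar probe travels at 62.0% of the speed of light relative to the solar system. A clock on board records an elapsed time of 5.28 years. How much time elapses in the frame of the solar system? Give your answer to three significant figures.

6.73 years

With β = 0.62, γ = 1/√(1 − 0.62²) = 1/√0.6156 = 1.2745.
The onboard clock measures proper time, so the interval in the rest frame of the solar system is dilated: Δt = γ·Δτ = 1.2745 × 5.28 years = 6.73 years.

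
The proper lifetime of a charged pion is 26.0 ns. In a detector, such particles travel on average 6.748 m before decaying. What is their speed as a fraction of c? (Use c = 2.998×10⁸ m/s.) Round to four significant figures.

d = βγcτ ⇒ βγ = d/(cτ) = 6.748 m / (7.7948 m) = 0.86571.
β = (βγ)/√(1+(βγ)²) = 0.86571/√1.749454 = 0.6545.

0.6545c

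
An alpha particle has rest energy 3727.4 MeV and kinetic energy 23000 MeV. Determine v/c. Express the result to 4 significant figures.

0.9902

γ = 1 + K/(mc²) = 1 + 23000/3727.4 = 7.1705.
β = √(1 − 1/γ²) = √(1 − 0.0194492) = √0.9805508 = 0.9902.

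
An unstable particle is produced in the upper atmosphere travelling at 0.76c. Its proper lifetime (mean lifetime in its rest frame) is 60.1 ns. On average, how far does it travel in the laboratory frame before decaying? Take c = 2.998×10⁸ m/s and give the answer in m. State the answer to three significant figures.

Lorentz factor: γ = (1 − 0.5776)^(−1/2) = 1.5386.
Lab-frame lifetime: Δt = γτ = 1.5386 × 60.1 ns = 92.47 ns.
Distance: d = vΔt = 0.76 × 2.998×10⁸ m/s × 9.2470×10^-8 s = 21.1 m.

21.1 m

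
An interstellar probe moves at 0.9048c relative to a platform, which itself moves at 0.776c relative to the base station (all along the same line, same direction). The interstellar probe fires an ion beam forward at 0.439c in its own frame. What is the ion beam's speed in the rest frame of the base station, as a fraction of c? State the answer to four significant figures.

0.9951c

Apply u = (u'+v)/(1+u'v) twice. Ion beam in the platform frame: (0.439+0.9048)/(1+0.439·0.9048) = 1.3438/1.3972072 = 0.96178c.
That velocity, transformed to the rest frame of the base station: (0.96178+0.776)/(1+0.96178·0.776) = 1.73778/1.74634128 = 0.9951c.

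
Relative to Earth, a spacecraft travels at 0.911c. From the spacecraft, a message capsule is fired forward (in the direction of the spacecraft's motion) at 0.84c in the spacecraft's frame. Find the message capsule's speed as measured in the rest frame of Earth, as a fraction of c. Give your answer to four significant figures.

Relativistic velocity addition: u = (u' + v)/(1 + u'v/c²), with u' = 0.84c and v = 0.911c.
Numerator: 0.84 + 0.911 = 1.751. Denominator: 1 + (0.84)(0.911) = 1.76524.
u = 1.751/1.76524 = 0.99193, so the speed is 0.9919c.

0.9919c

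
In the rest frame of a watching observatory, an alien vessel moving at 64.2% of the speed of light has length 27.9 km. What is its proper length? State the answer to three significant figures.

With β = 0.642, γ = 1/√(1 − 0.642²) = 1/√0.587836 = 1.3043.
Proper length: L₀ = γ·L = 1.3043 × 27.9 = 36.4 km.

36.4 km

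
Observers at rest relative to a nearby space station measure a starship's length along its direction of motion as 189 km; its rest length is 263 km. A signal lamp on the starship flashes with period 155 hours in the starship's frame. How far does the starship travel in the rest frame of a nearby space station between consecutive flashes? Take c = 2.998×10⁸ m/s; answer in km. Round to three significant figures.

1.62×10^11 km

From L = L₀/γ: γ = 263/189 = 1.39153.
β = √(1 − 1/γ²) = 0.69539. Lab-frame period = γτ = 1.39153×155 hours = 215.69 hours. Distance = βc × γτ = 0.69539 × 2.998×10⁸ m/s × 776484 s = 1.6188×10^14 m = 1.62×10^11 km.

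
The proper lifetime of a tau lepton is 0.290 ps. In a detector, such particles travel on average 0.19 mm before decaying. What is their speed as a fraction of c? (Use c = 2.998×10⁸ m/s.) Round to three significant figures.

0.909c

d = βγcτ ⇒ βγ = d/(cτ) = 1.900×10^-4 m / (8.6942×10^-5 m) = 2.1854.
β = (βγ)/√(1+(βγ)²) = 2.1854/√5.77597 = 0.909.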